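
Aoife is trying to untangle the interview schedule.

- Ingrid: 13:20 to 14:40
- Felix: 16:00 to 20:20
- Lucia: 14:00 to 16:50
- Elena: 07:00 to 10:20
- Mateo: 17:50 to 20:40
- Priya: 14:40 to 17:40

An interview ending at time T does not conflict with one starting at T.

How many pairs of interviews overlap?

Sorted by start: Elena, Ingrid, Lucia, Priya, Felix, Mateo.
Ingrid starts after Elena ends; Elena is clear from here.
Lucia starts before Ingrid ends → Ingrid and Lucia overlap.
Priya starts exactly when Ingrid ends (back-to-back, no overlap); Ingrid is clear from here.
Priya starts before Lucia ends → Lucia and Priya overlap.
Felix starts before Lucia ends → Lucia and Felix overlap.
Mateo starts after Lucia ends.
Felix starts before Priya ends → Priya and Felix overlap.
Mateo starts after Priya ends.
Mateo starts before Felix ends → Felix and Mateo overlap.
Overlapping pairs: Felix & Lucia, Felix & Mateo, Felix & Priya, Ingrid & Lucia, Lucia & Priya — 5 in total.

5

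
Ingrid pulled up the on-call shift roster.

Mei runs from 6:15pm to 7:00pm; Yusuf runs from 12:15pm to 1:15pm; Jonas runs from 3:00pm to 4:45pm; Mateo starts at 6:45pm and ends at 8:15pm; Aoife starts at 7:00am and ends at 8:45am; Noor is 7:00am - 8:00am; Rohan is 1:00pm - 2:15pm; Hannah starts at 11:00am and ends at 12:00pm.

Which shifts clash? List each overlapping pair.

Aoife & Noor, Mateo & Mei, Rohan & Yusuf

Sorted by start: Noor, Aoife, Hannah, Yusuf, Rohan, Jonas, Mei, Mateo.
Aoife starts before Noor ends → Noor and Aoife overlap.
Hannah starts after Noor ends, so Noor has no further overlaps.
Hannah starts after Aoife ends, so Aoife has no further overlaps.
Yusuf starts after Hannah ends, so Hannah has no further overlaps.
Rohan starts before Yusuf ends → Yusuf and Rohan overlap.
Jonas starts after Yusuf ends, so Yusuf has no further overlaps.
Jonas starts after Rohan ends, so Rohan has no further overlaps.
Mei starts after Jonas ends, so Jonas has no further overlaps.
Mateo starts before Mei ends → Mei and Mateo overlap.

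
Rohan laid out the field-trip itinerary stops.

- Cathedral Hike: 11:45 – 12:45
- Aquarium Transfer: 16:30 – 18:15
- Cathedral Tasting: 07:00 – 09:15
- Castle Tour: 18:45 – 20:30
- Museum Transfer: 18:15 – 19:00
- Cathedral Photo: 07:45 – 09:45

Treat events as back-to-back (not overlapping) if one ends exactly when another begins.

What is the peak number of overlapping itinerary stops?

2

Sweep the timeline, counting +1 at each start and −1 at each end (ends before starts at a tie):
07:00 start Cathedral Tasting → 1
07:45 start Cathedral Photo → 2
09:15 end Cathedral Tasting → 1
09:45 end Cathedral Photo → 0
11:45 start Cathedral Hike → 1
12:45 end Cathedral Hike → 0
16:30 start Aquarium Transfer → 1
18:15 end Aquarium Transfer → 0
18:15 start Museum Transfer → 1
18:45 start Castle Tour → 2
19:00 end Museum Transfer → 1
20:30 end Castle Tour → 0
Peak is 2, at 07:45 (Cathedral Photo, Cathedral Tasting).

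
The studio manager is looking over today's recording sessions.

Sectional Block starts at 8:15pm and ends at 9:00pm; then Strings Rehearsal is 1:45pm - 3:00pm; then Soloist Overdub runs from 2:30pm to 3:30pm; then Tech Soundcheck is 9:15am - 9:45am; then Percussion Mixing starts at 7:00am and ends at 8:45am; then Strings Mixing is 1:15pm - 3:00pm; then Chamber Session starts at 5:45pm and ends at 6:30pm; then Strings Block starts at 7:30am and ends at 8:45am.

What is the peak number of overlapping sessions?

3

Sort all start/end points and keep a running count:
7:00am start Percussion Mixing → 1
7:30am start Strings Block → 2
8:45am end Percussion Mixing → 1
8:45am end Strings Block → 0
9:15am start Tech Soundcheck → 1
9:45am end Tech Soundcheck → 0
1:15pm start Strings Mixing → 1
1:45pm start Strings Rehearsal → 2
2:30pm start Soloist Overdub → 3
3:00pm end Strings Mixing → 2
3:00pm end Strings Rehearsal → 1
3:30pm end Soloist Overdub → 0
5:45pm start Chamber Session → 1
6:30pm end Chamber Session → 0
8:15pm start Sectional Block → 1
9:00pm end Sectional Block → 0
Peak is 3, at 2:30pm (Soloist Overdub, Strings Mixing, Strings Rehearsal).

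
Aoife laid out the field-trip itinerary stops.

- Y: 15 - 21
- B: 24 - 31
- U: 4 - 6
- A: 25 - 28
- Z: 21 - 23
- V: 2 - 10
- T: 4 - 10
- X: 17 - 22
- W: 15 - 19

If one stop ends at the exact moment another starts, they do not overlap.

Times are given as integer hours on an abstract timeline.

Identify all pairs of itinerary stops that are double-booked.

A & B, T & U, T & V, U & V, W & X, W & Y, X & Y, X & Z

Sorted by start: V, T, U, W, Y, X, Z, B, A.
T starts before V ends → V and T overlap.
U starts before V ends → V and U overlap.
W starts after V ends — done with V.
U starts before T ends → T and U overlap.
W starts after T ends — done with T.
W starts after U ends — done with U.
Y starts before W ends → W and Y overlap.
X starts before W ends → W and X overlap.
Z starts after W ends — done with W.
X starts before Y ends → Y and X overlap.
Z starts exactly when Y ends (back-to-back, no overlap) — done with Y.
Z starts before X ends → X and Z overlap.
B starts after X ends — done with X.
B starts after Z ends — done with Z.
A starts before B ends → B and A overlap.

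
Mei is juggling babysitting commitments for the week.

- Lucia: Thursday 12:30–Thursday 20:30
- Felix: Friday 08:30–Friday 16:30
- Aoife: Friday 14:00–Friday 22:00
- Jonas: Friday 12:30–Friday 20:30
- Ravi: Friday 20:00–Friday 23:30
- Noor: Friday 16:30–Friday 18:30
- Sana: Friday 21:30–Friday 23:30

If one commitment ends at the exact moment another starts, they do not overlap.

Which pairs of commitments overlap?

Two intervals overlap when each starts before the other ends.
Sorted by start: Lucia, Felix, Jonas, Aoife, Noor, Ravi, Sana.
Felix starts after Lucia ends — done with Lucia.
Jonas starts before Felix ends → Felix and Jonas overlap.
Aoife starts before Felix ends → Felix and Aoife overlap.
Noor starts exactly when Felix ends (back-to-back, no overlap) — done with Felix.
Aoife starts before Jonas ends → Jonas and Aoife overlap.
Noor starts before Jonas ends → Jonas and Noor overlap.
Ravi starts before Jonas ends → Jonas and Ravi overlap.
Sana starts after Jonas ends.
Noor starts before Aoife ends → Aoife and Noor overlap.
Ravi starts before Aoife ends → Aoife and Ravi overlap.
Sana starts before Aoife ends → Aoife and Sana overlap.
Ravi starts after Noor ends — done with Noor.
Sana starts before Ravi ends → Ravi and Sana overlap.

Aoife & Felix, Aoife & Jonas, Aoife & Noor, Aoife & Ravi, Aoife & Sana, Felix & Jonas, Jonas & Noor, Jonas & Ravi, Ravi & Sana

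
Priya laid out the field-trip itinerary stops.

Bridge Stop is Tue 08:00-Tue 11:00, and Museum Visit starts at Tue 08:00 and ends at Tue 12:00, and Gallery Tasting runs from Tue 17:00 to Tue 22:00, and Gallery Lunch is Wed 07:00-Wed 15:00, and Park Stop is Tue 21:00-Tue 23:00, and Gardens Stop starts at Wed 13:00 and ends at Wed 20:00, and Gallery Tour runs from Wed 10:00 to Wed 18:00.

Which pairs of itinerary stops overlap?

Two intervals overlap when each starts before the other ends.
Sorted by start: Bridge Stop, Museum Visit, Gallery Tasting, Park Stop, Gallery Lunch, Gallery Tour, Gardens Stop.
Museum Visit starts before Bridge Stop ends → Bridge Stop and Museum Visit overlap.
Gallery Tasting starts after Bridge Stop ends, so nothing later overlaps Bridge Stop either.
Gallery Tasting starts after Museum Visit ends, so nothing later overlaps Museum Visit either.
Park Stop starts before Gallery Tasting ends → Gallery Tasting and Park Stop overlap.
Gallery Lunch starts after Gallery Tasting ends, so nothing later overlaps Gallery Tasting either.
Gallery Lunch starts after Park Stop ends, so nothing later overlaps Park Stop either.
Gallery Tour starts before Gallery Lunch ends → Gallery Lunch and Gallery Tour overlap.
Gardens Stop starts before Gallery Lunch ends → Gallery Lunch and Gardens Stop overlap.
Gardens Stop starts before Gallery Tour ends → Gallery Tour and Gardens Stop overlap.

Bridge Stop & Museum Visit, Gallery Lunch & Gallery Tour, Gallery Lunch & Gardens Stop, Gallery Tasting & Park Stop, Gallery Tour & Gardens Stop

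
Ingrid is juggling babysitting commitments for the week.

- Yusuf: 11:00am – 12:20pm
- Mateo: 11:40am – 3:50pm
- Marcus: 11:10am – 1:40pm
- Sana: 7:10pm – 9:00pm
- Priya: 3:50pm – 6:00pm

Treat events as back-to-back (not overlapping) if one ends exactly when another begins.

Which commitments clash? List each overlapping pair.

Marcus & Mateo, Marcus & Yusuf, Mateo & Yusuf

Two intervals overlap when each starts before the other ends.
Sorted by start: Yusuf, Marcus, Mateo, Priya, Sana.
Marcus starts before Yusuf ends → Yusuf and Marcus overlap.
Mateo starts before Yusuf ends → Yusuf and Mateo overlap.
Priya starts after Yusuf ends, so Yusuf has no further overlaps.
Mateo starts before Marcus ends → Marcus and Mateo overlap.
Priya starts after Marcus ends, so Marcus has no further overlaps.
Priya starts exactly when Mateo ends (back-to-back, no overlap), so Mateo has no further overlaps.
Sana starts after Priya ends.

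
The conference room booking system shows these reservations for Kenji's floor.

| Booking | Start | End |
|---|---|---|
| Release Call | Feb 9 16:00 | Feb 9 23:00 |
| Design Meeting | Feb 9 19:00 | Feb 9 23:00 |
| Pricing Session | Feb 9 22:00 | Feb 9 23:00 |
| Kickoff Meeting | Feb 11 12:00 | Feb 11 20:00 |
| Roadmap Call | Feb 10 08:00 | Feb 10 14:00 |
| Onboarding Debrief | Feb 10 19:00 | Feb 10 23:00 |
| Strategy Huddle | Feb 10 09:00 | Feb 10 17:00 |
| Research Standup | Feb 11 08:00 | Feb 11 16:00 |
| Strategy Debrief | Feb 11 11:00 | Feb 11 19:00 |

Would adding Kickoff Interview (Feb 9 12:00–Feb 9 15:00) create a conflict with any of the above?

No — it doesn't clash with anything

Release Call: starts Feb 9 16:00 at or after Kickoff Interview ends Feb 9 15:00 → clear.
Design Meeting: starts Feb 9 19:00 at or after Kickoff Interview ends Feb 9 15:00 → clear.
Pricing Session: starts Feb 9 22:00 at or after Kickoff Interview ends Feb 9 15:00 → clear.
Roadmap Call: starts Feb 10 08:00 at or after Kickoff Interview ends Feb 9 15:00 → clear.
Strategy Huddle: starts Feb 10 09:00 at or after Kickoff Interview ends Feb 9 15:00 → clear.
Onboarding Debrief: starts Feb 10 19:00 at or after Kickoff Interview ends Feb 9 15:00 → clear.
Research Standup: starts Feb 11 08:00 at or after Kickoff Interview ends Feb 9 15:00 → clear.
Strategy Debrief: starts Feb 11 11:00 at or after Kickoff Interview ends Feb 9 15:00 → clear.
Kickoff Meeting: starts Feb 11 12:00 at or after Kickoff Interview ends Feb 9 15:00 → clear.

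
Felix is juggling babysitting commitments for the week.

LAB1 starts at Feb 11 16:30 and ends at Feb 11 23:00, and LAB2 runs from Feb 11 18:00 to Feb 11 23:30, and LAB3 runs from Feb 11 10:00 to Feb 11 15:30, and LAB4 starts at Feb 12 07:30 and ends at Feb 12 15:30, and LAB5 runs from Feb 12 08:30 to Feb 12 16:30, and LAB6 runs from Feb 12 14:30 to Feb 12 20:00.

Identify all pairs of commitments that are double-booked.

Two intervals overlap when each starts before the other ends.
Sorted by start: LAB3, LAB1, LAB2, LAB4, LAB5, LAB6.
LAB1 starts after LAB3 ends; LAB3 is clear from here.
LAB2 starts before LAB1 ends → LAB1 and LAB2 overlap.
LAB4 starts after LAB1 ends; LAB1 is clear from here.
LAB4 starts after LAB2 ends; LAB2 is clear from here.
LAB5 starts before LAB4 ends → LAB4 and LAB5 overlap.
LAB6 starts before LAB4 ends → LAB4 and LAB6 overlap.
LAB6 starts before LAB5 ends → LAB5 and LAB6 overlap.

LAB1 & LAB2, LAB4 & LAB5, LAB4 & LAB6, LAB5 & LAB6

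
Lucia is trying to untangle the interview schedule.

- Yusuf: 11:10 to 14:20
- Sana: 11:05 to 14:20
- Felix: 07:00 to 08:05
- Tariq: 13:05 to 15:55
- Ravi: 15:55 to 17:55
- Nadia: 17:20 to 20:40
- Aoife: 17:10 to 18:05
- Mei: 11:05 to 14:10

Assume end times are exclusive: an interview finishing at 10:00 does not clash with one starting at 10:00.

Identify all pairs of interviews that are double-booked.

Aoife & Nadia, Aoife & Ravi, Mei & Sana, Mei & Tariq, Mei & Yusuf, Nadia & Ravi, Sana & Tariq, Sana & Yusuf, Tariq & Yusuf

Check each pair: they overlap iff neither finishes before the other starts.
Sorted by start: Felix, Sana, Mei, Yusuf, Tariq, Ravi, Aoife, Nadia.
Sana starts after Felix ends, so Felix has no further overlaps.
Mei starts before Sana ends → Sana and Mei overlap.
Yusuf starts before Sana ends → Sana and Yusuf overlap.
Tariq starts before Sana ends → Sana and Tariq overlap.
Ravi starts after Sana ends, so Sana has no further overlaps.
Yusuf starts before Mei ends → Mei and Yusuf overlap.
Tariq starts before Mei ends → Mei and Tariq overlap.
Ravi starts after Mei ends, so Mei has no further overlaps.
Tariq starts before Yusuf ends → Yusuf and Tariq overlap.
Ravi starts after Yusuf ends, so Yusuf has no further overlaps.
Ravi starts exactly when Tariq ends (back-to-back, no overlap), so Tariq has no further overlaps.
Aoife starts before Ravi ends → Ravi and Aoife overlap.
Nadia starts before Ravi ends → Ravi and Nadia overlap.
Nadia starts before Aoife ends → Aoife and Nadia overlap.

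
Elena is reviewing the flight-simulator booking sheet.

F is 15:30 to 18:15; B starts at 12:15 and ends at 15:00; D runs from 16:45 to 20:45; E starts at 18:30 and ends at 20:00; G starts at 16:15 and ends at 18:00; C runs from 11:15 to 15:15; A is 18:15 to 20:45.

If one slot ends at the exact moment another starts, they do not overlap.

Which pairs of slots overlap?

Two intervals overlap when each starts before the other ends.
Sorted by start: C, B, F, G, D, A, E.
B starts before C ends → C and B overlap.
F starts after C ends; C is clear from here.
F starts after B ends; B is clear from here.
G starts before F ends → F and G overlap.
D starts before F ends → F and D overlap.
A starts exactly when F ends (back-to-back, no overlap); F is clear from here.
D starts before G ends → G and D overlap.
A starts after G ends; G is clear from here.
A starts before D ends → D and A overlap.
E starts before D ends → D and E overlap.
E starts before A ends → A and E overlap.

A & D, A & E, B & C, D & E, D & F, D & G, F & G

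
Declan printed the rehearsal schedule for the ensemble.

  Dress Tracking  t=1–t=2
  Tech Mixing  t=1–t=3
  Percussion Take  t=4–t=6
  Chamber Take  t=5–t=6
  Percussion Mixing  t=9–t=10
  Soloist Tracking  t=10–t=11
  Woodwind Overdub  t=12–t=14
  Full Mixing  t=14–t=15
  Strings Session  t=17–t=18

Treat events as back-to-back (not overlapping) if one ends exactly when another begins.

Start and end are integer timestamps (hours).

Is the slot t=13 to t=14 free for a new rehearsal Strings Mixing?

No — it overlaps Woodwind Overdub

Dress Tracking: ends t=2 at or before Strings Mixing starts t=13 → clear.
Tech Mixing: ends t=3 at or before Strings Mixing starts t=13 → clear.
Percussion Take: ends t=6 at or before Strings Mixing starts t=13 → clear.
Chamber Take: ends t=6 at or before Strings Mixing starts t=13 → clear.
Percussion Mixing: ends t=10 at or before Strings Mixing starts t=13 → clear.
Soloist Tracking: ends t=11 at or before Strings Mixing starts t=13 → clear.
Woodwind Overdub: starts t=12 before Strings Mixing ends t=14, and ends t=14 after Strings Mixing starts t=13 → overlap.
Full Mixing: starts t=14 at or after Strings Mixing ends t=14 → clear.
Strings Session: starts t=17 at or after Strings Mixing ends t=14 → clear.
Strings Mixing overlaps Woodwind Overdub.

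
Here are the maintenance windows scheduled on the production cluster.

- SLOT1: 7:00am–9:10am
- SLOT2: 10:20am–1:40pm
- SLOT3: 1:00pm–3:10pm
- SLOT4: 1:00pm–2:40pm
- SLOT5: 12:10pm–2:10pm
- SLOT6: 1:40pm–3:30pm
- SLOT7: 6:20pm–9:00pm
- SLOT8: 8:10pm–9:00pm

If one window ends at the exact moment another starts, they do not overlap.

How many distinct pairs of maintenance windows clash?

Sorted by start: SLOT1, SLOT2, SLOT5, SLOT3, SLOT4, SLOT6, SLOT7, SLOT8.
SLOT2 starts after SLOT1 ends, so nothing later overlaps SLOT1 either.
SLOT5 starts before SLOT2 ends → SLOT2 and SLOT5 overlap.
SLOT3 starts before SLOT2 ends → SLOT2 and SLOT3 overlap.
SLOT4 starts before SLOT2 ends → SLOT2 and SLOT4 overlap.
SLOT6 starts exactly when SLOT2 ends (back-to-back, no overlap), so nothing later overlaps SLOT2 either.
SLOT3 starts before SLOT5 ends → SLOT5 and SLOT3 overlap.
SLOT4 starts before SLOT5 ends → SLOT5 and SLOT4 overlap.
SLOT6 starts before SLOT5 ends → SLOT5 and SLOT6 overlap.
SLOT7 starts after SLOT5 ends, so nothing later overlaps SLOT5 either.
SLOT4 starts before SLOT3 ends → SLOT3 and SLOT4 overlap.
SLOT6 starts before SLOT3 ends → SLOT3 and SLOT6 overlap.
SLOT7 starts after SLOT3 ends, so nothing later overlaps SLOT3 either.
SLOT6 starts before SLOT4 ends → SLOT4 and SLOT6 overlap.
SLOT7 starts after SLOT4 ends, so nothing later overlaps SLOT4 either.
SLOT7 starts after SLOT6 ends, so nothing later overlaps SLOT6 either.
SLOT8 starts before SLOT7 ends → SLOT7 and SLOT8 overlap.
Overlapping pairs: SLOT2 & SLOT3, SLOT2 & SLOT4, SLOT2 & SLOT5, SLOT3 & SLOT4, SLOT3 & SLOT5, SLOT3 & SLOT6, SLOT4 & SLOT5, SLOT4 & SLOT6, SLOT5 & SLOT6, SLOT7 & SLOT8 — 10 in total.

10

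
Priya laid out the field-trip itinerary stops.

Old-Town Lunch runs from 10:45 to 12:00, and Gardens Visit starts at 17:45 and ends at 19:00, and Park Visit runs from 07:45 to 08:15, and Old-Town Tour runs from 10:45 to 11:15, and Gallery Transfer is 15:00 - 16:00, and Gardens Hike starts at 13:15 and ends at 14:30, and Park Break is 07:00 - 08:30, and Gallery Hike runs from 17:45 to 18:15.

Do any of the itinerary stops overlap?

Sorted by start: Park Break, Park Visit, Old-Town Tour, Old-Town Lunch, Gardens Hike, Gallery Transfer, Gallery Hike, Gardens Visit.
Park Visit starts before Park Break ends → Park Break and Park Visit overlap.
That's a conflict, so the schedule is not conflict-free.

Yes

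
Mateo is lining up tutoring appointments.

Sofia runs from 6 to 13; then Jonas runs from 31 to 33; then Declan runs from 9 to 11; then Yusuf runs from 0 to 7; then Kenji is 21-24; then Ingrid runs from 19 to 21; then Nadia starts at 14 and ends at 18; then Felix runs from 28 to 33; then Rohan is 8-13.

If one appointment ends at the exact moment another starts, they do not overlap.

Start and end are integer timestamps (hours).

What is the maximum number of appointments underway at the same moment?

3

Sweep the timeline, counting +1 at each start and −1 at each end (ends before starts at a tie):
0 start Yusuf → 1
6 start Sofia → 2
7 end Yusuf → 1
8 start Rohan → 2
9 start Declan → 3
11 end Declan → 2
13 end Rohan → 1
13 end Sofia → 0
14 start Nadia → 1
18 end Nadia → 0
19 start Ingrid → 1
21 end Ingrid → 0
21 start Kenji → 1
24 end Kenji → 0
28 start Felix → 1
31 start Jonas → 2
33 end Felix → 1
33 end Jonas → 0
Peak is 3, at 9 (Declan, Rohan, Sofia).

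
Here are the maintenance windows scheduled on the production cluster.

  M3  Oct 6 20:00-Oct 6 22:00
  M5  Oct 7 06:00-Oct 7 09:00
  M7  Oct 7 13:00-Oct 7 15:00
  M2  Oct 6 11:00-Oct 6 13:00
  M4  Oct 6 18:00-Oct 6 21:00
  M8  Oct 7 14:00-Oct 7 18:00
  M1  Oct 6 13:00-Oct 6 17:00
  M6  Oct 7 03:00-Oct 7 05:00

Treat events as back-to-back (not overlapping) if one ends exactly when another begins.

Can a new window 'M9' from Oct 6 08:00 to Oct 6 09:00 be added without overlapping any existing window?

Yes — the slot is free

M2: starts Oct 6 11:00 at or after M9 ends Oct 6 09:00 → clear.
M1: starts Oct 6 13:00 at or after M9 ends Oct 6 09:00 → clear.
M4: starts Oct 6 18:00 at or after M9 ends Oct 6 09:00 → clear.
M3: starts Oct 6 20:00 at or after M9 ends Oct 6 09:00 → clear.
M6: starts Oct 7 03:00 at or after M9 ends Oct 6 09:00 → clear.
M5: starts Oct 7 06:00 at or after M9 ends Oct 6 09:00 → clear.
M7: starts Oct 7 13:00 at or after M9 ends Oct 6 09:00 → clear.
M8: starts Oct 7 14:00 at or after M9 ends Oct 6 09:00 → clear.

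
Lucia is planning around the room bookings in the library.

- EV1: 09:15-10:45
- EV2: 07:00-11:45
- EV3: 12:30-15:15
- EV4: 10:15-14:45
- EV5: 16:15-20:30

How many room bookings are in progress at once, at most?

Sort all start/end points and keep a running count:
07:00 start EV2 → 1
09:15 start EV1 → 2
10:15 start EV4 → 3
10:45 end EV1 → 2
11:45 end EV2 → 1
12:30 start EV3 → 2
14:45 end EV4 → 1
15:15 end EV3 → 0
16:15 start EV5 → 1
20:30 end EV5 → 0
Peak is 3, at 10:15 (EV1, EV2, EV4).

3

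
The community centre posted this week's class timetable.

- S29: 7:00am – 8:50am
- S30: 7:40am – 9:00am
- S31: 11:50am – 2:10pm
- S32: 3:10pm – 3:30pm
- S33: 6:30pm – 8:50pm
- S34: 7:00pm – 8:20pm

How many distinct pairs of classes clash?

Sorted by start: S29, S30, S31, S32, S33, S34.
S30 starts before S29 ends → S29 and S30 overlap.
S31 starts after S29 ends, so nothing later overlaps S29 either.
S31 starts after S30 ends, so nothing later overlaps S30 either.
S32 starts after S31 ends, so nothing later overlaps S31 either.
S33 starts after S32 ends, so nothing later overlaps S32 either.
S34 starts before S33 ends → S33 and S34 overlap.
Overlapping pairs: S29 & S30, S33 & S34 — 2 in total.

2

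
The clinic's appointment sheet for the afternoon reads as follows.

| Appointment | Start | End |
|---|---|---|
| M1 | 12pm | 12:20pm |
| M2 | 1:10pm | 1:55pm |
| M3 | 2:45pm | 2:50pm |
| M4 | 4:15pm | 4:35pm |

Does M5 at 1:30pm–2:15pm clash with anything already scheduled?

M1: ends 12:20pm at or before M5 starts 1:30pm → clear.
M2: starts 1:10pm before M5 ends 2:15pm, and ends 1:55pm after M5 starts 1:30pm → overlap.
M3: starts 2:45pm at or after M5 ends 2:15pm → clear.
M4: starts 4:15pm at or after M5 ends 2:15pm → clear.
M5 overlaps M2.

Yes — it overlaps M2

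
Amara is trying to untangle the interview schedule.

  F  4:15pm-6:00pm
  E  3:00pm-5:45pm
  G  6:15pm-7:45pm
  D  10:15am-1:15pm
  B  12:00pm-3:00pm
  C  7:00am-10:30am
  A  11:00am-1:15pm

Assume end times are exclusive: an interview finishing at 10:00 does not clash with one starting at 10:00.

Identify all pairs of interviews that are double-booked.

Sorted by start: C, D, A, B, E, F, G.
D starts before C ends → C and D overlap.
A starts after C ends, so C has no further overlaps.
A starts before D ends → D and A overlap.
B starts before D ends → D and B overlap.
E starts after D ends, so D has no further overlaps.
B starts before A ends → A and B overlap.
E starts after A ends, so A has no further overlaps.
E starts exactly when B ends (back-to-back, no overlap), so B has no further overlaps.
F starts before E ends → E and F overlap.
G starts after E ends.
G starts after F ends.

A & B, A & D, B & D, C & D, E & F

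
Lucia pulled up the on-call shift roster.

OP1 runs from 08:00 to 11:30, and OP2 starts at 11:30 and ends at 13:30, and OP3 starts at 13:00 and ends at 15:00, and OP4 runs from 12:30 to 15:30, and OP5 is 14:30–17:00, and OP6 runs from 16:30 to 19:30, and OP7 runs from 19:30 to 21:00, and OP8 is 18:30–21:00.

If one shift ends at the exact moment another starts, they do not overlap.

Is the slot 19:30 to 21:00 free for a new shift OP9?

No — it overlaps OP7, OP8

OP1: ends 11:30 at or before OP9 starts 19:30 → clear.
OP2: ends 13:30 at or before OP9 starts 19:30 → clear.
OP4: ends 15:30 at or before OP9 starts 19:30 → clear.
OP3: ends 15:00 at or before OP9 starts 19:30 → clear.
OP5: ends 17:00 at or before OP9 starts 19:30 → clear.
OP6: ends 19:30 at or before OP9 starts 19:30 → clear.
OP8: starts 18:30 before OP9 ends 21:00, and ends 21:00 after OP9 starts 19:30 → overlap.
OP7: starts 19:30 before OP9 ends 21:00, and ends 21:00 after OP9 starts 19:30 → overlap.
OP9 overlaps OP7, OP8.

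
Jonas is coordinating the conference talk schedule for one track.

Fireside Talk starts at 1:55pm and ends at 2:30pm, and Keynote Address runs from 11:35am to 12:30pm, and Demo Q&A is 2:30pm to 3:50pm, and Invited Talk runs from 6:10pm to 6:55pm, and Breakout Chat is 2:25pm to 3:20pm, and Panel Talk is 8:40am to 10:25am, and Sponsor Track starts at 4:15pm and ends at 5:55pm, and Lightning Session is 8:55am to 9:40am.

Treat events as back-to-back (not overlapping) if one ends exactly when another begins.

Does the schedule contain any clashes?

Yes

Sorted by start: Panel Talk, Lightning Session, Keynote Address, Fireside Talk, Breakout Chat, Demo Q&A, Sponsor Track, Invited Talk.
Lightning Session starts before Panel Talk ends → Panel Talk and Lightning Session overlap.
That's a conflict, so the schedule is not conflict-free.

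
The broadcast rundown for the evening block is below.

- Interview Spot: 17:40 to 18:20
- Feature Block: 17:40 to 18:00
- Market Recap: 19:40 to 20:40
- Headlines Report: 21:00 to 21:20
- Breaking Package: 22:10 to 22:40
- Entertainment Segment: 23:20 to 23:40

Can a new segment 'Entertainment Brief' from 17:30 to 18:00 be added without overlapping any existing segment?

Interview Spot: starts 17:40 before Entertainment Brief ends 18:00, and ends 18:20 after Entertainment Brief starts 17:30 → overlap.
Feature Block: starts 17:40 before Entertainment Brief ends 18:00, and ends 18:00 after Entertainment Brief starts 17:30 → overlap.
Market Recap: starts 19:40 at or after Entertainment Brief ends 18:00 → clear.
Headlines Report: starts 21:00 at or after Entertainment Brief ends 18:00 → clear.
Breaking Package: starts 22:10 at or after Entertainment Brief ends 18:00 → clear.
Entertainment Segment: starts 23:20 at or after Entertainment Brief ends 18:00 → clear.
Entertainment Brief overlaps Interview Spot, Feature Block.

No — it overlaps Feature Block, Interview Spot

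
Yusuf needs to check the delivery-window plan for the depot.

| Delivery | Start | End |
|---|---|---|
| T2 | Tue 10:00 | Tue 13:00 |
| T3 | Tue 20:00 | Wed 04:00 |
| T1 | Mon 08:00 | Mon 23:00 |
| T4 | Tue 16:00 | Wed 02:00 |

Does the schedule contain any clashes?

Sorted by start: T1, T2, T4, T3.
T2 starts after T1 ends, so T1 has no further overlaps.
T4 starts after T2 ends, so T2 has no further overlaps.
T3 starts before T4 ends → T4 and T3 overlap.
That's a conflict, so the schedule is not conflict-free.

Yes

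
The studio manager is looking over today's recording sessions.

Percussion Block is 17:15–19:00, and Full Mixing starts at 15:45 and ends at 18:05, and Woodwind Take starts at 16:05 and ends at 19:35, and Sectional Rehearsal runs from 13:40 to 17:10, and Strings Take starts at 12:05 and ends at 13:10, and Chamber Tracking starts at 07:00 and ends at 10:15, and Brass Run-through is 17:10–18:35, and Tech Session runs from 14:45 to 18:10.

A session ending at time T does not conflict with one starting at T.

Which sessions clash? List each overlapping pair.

Brass Run-through & Full Mixing, Brass Run-through & Percussion Block, Brass Run-through & Tech Session, Brass Run-through & Woodwind Take, Full Mixing & Percussion Block, Full Mixing & Sectional Rehearsal, Full Mixing & Tech Session, Full Mixing & Woodwind Take, Percussion Block & Tech Session, Percussion Block & Woodwind Take, Sectional Rehearsal & Tech Session, Sectional Rehearsal & Woodwind Take, Tech Session & Woodwind Take

Check each pair: they overlap iff neither finishes before the other starts.
Sorted by start: Chamber Tracking, Strings Take, Sectional Rehearsal, Tech Session, Full Mixing, Woodwind Take, Brass Run-through, Percussion Block.
Strings Take starts after Chamber Tracking ends, so Chamber Tracking has no further overlaps.
Sectional Rehearsal starts after Strings Take ends, so Strings Take has no further overlaps.
Tech Session starts before Sectional Rehearsal ends → Sectional Rehearsal and Tech Session overlap.
Full Mixing starts before Sectional Rehearsal ends → Sectional Rehearsal and Full Mixing overlap.
Woodwind Take starts before Sectional Rehearsal ends → Sectional Rehearsal and Woodwind Take overlap.
Brass Run-through starts exactly when Sectional Rehearsal ends (back-to-back, no overlap), so Sectional Rehearsal has no further overlaps.
Full Mixing starts before Tech Session ends → Tech Session and Full Mixing overlap.
Woodwind Take starts before Tech Session ends → Tech Session and Woodwind Take overlap.
Brass Run-through starts before Tech Session ends → Tech Session and Brass Run-through overlap.
Percussion Block starts before Tech Session ends → Tech Session and Percussion Block overlap.
Woodwind Take starts before Full Mixing ends → Full Mixing and Woodwind Take overlap.
Brass Run-through starts before Full Mixing ends → Full Mixing and Brass Run-through overlap.
Percussion Block starts before Full Mixing ends → Full Mixing and Percussion Block overlap.
Brass Run-through starts before Woodwind Take ends → Woodwind Take and Brass Run-through overlap.
Percussion Block starts before Woodwind Take ends → Woodwind Take and Percussion Block overlap.
Percussion Block starts before Brass Run-through ends → Brass Run-through and Percussion Block overlap.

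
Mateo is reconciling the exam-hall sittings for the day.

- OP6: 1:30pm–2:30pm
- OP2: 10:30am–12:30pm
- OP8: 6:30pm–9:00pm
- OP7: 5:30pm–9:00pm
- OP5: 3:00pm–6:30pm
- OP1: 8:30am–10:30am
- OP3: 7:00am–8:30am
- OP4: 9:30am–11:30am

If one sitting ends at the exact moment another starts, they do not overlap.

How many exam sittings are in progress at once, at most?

Walk through starts and ends in time order (an end at T is processed before a start at T):
7:00am start OP3 → 1
8:30am end OP3 → 0
8:30am start OP1 → 1
9:30am start OP4 → 2
10:30am end OP1 → 1
10:30am start OP2 → 2
11:30am end OP4 → 1
12:30pm end OP2 → 0
1:30pm start OP6 → 1
2:30pm end OP6 → 0
3:00pm start OP5 → 1
5:30pm start OP7 → 2
6:30pm end OP5 → 1
6:30pm start OP8 → 2
9:00pm end OP7 → 1
9:00pm end OP8 → 0
Peak is 2, at 9:30am (OP1, OP4).

2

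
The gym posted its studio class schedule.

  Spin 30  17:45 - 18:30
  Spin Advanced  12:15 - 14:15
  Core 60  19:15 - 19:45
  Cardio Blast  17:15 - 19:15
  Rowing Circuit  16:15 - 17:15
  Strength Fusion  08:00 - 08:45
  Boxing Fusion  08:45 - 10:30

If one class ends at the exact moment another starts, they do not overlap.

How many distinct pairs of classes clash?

1

Sorted by start: Strength Fusion, Boxing Fusion, Spin Advanced, Rowing Circuit, Cardio Blast, Spin 30, Core 60.
Boxing Fusion starts exactly when Strength Fusion ends (back-to-back, no overlap) — done with Strength Fusion.
Spin Advanced starts after Boxing Fusion ends — done with Boxing Fusion.
Rowing Circuit starts after Spin Advanced ends — done with Spin Advanced.
Cardio Blast starts exactly when Rowing Circuit ends (back-to-back, no overlap) — done with Rowing Circuit.
Spin 30 starts before Cardio Blast ends → Cardio Blast and Spin 30 overlap.
Core 60 starts exactly when Cardio Blast ends (back-to-back, no overlap).
Core 60 starts after Spin 30 ends.
Overlapping pairs: Cardio Blast & Spin 30 — 1 in total.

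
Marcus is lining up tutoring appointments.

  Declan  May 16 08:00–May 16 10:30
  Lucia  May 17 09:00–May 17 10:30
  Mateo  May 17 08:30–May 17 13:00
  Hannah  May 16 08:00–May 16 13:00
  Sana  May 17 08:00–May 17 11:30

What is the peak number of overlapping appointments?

3

Walk through starts and ends in time order (an end at T is processed before a start at T):
May 16 08:00 start Declan → 1
May 16 08:00 start Hannah → 2
May 16 10:30 end Declan → 1
May 16 13:00 end Hannah → 0
May 17 08:00 start Sana → 1
May 17 08:30 start Mateo → 2
May 17 09:00 start Lucia → 3
May 17 10:30 end Lucia → 2
May 17 11:30 end Sana → 1
May 17 13:00 end Mateo → 0
Peak is 3, at May 17 09:00 (Lucia, Mateo, Sana).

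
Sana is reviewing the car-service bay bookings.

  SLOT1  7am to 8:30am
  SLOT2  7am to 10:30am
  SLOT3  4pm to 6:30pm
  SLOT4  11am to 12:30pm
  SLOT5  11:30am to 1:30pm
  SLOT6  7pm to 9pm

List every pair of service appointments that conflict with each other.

SLOT1 & SLOT2, SLOT4 & SLOT5

Sorted by start: SLOT1, SLOT2, SLOT4, SLOT5, SLOT3, SLOT6.
SLOT2 starts before SLOT1 ends → SLOT1 and SLOT2 overlap.
SLOT4 starts after SLOT1 ends, so nothing later overlaps SLOT1 either.
SLOT4 starts after SLOT2 ends, so nothing later overlaps SLOT2 either.
SLOT5 starts before SLOT4 ends → SLOT4 and SLOT5 overlap.
SLOT3 starts after SLOT4 ends, so nothing later overlaps SLOT4 either.
SLOT3 starts after SLOT5 ends, so nothing later overlaps SLOT5 either.
SLOT6 starts after SLOT3 ends.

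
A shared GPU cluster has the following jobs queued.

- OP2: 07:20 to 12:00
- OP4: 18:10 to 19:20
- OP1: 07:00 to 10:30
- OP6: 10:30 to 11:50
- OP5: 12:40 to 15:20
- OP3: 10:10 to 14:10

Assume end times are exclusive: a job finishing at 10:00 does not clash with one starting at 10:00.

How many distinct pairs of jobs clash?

6

Sorted by start: OP1, OP2, OP3, OP6, OP5, OP4.
OP2 starts before OP1 ends → OP1 and OP2 overlap.
OP3 starts before OP1 ends → OP1 and OP3 overlap.
OP6 starts exactly when OP1 ends (back-to-back, no overlap) — done with OP1.
OP3 starts before OP2 ends → OP2 and OP3 overlap.
OP6 starts before OP2 ends → OP2 and OP6 overlap.
OP5 starts after OP2 ends — done with OP2.
OP6 starts before OP3 ends → OP3 and OP6 overlap.
OP5 starts before OP3 ends → OP3 and OP5 overlap.
OP4 starts after OP3 ends.
OP5 starts after OP6 ends — done with OP6.
OP4 starts after OP5 ends.
Overlapping pairs: OP1 & OP2, OP1 & OP3, OP2 & OP3, OP2 & OP6, OP3 & OP5, OP3 & OP6 — 6 in total.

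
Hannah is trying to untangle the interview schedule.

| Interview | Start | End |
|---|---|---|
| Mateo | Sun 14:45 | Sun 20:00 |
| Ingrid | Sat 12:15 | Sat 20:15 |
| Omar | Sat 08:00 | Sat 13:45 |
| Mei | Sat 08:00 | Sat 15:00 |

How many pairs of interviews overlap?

3

Sorted by start: Omar, Mei, Ingrid, Mateo.
Mei starts before Omar ends → Omar and Mei overlap.
Ingrid starts before Omar ends → Omar and Ingrid overlap.
Mateo starts after Omar ends.
Ingrid starts before Mei ends → Mei and Ingrid overlap.
Mateo starts after Mei ends.
Mateo starts after Ingrid ends.
Overlapping pairs: Ingrid & Mei, Ingrid & Omar, Mei & Omar — 3 in total.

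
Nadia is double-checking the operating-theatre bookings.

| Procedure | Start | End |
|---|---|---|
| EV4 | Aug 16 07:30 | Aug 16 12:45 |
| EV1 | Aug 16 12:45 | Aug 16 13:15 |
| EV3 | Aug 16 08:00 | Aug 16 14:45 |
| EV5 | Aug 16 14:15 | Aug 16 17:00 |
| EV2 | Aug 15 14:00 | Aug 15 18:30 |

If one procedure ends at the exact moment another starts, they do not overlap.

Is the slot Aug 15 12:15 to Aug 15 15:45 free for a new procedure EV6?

EV2: starts Aug 15 14:00 before EV6 ends Aug 15 15:45, and ends Aug 15 18:30 after EV6 starts Aug 15 12:15 → overlap.
EV4: starts Aug 16 07:30 at or after EV6 ends Aug 15 15:45 → clear.
EV3: starts Aug 16 08:00 at or after EV6 ends Aug 15 15:45 → clear.
EV1: starts Aug 16 12:45 at or after EV6 ends Aug 15 15:45 → clear.
EV5: starts Aug 16 14:15 at or after EV6 ends Aug 15 15:45 → clear.
EV6 overlaps EV2.

No — it overlaps EV2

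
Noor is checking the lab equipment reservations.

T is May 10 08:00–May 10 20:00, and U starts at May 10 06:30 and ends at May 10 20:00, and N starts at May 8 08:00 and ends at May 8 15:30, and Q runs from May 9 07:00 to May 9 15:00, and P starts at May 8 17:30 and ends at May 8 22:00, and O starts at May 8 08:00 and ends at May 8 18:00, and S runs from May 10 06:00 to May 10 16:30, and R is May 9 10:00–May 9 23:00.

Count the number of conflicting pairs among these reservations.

6

Check each pair: they overlap iff neither finishes before the other starts.
Sorted by start: N, O, P, Q, R, S, U, T.
O starts before N ends → N and O overlap.
P starts after N ends; N is clear from here.
P starts before O ends → O and P overlap.
Q starts after O ends; O is clear from here.
Q starts after P ends; P is clear from here.
R starts before Q ends → Q and R overlap.
S starts after Q ends; Q is clear from here.
S starts after R ends; R is clear from here.
U starts before S ends → S and U overlap.
T starts before S ends → S and T overlap.
T starts before U ends → U and T overlap.
Overlapping pairs: N & O, O & P, Q & R, S & T, S & U, T & U — 6 in total.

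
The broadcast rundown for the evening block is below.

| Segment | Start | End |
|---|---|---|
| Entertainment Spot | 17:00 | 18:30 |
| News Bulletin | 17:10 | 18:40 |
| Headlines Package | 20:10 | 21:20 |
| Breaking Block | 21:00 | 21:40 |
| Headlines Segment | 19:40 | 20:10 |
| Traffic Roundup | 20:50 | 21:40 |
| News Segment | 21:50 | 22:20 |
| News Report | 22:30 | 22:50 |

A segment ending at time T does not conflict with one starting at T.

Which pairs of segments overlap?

Sorted by start: Entertainment Spot, News Bulletin, Headlines Segment, Headlines Package, Traffic Roundup, Breaking Block, News Segment, News Report.
News Bulletin starts before Entertainment Spot ends → Entertainment Spot and News Bulletin overlap.
Headlines Segment starts after Entertainment Spot ends, so nothing later overlaps Entertainment Spot either.
Headlines Segment starts after News Bulletin ends, so nothing later overlaps News Bulletin either.
Headlines Package starts exactly when Headlines Segment ends (back-to-back, no overlap), so nothing later overlaps Headlines Segment either.
Traffic Roundup starts before Headlines Package ends → Headlines Package and Traffic Roundup overlap.
Breaking Block starts before Headlines Package ends → Headlines Package and Breaking Block overlap.
News Segment starts after Headlines Package ends, so nothing later overlaps Headlines Package either.
Breaking Block starts before Traffic Roundup ends → Traffic Roundup and Breaking Block overlap.
News Segment starts after Traffic Roundup ends, so nothing later overlaps Traffic Roundup either.
News Segment starts after Breaking Block ends, so nothing later overlaps Breaking Block either.
News Report starts after News Segment ends.

Breaking Block & Headlines Package, Breaking Block & Traffic Roundup, Entertainment Spot & News Bulletin, Headlines Package & Traffic Roundup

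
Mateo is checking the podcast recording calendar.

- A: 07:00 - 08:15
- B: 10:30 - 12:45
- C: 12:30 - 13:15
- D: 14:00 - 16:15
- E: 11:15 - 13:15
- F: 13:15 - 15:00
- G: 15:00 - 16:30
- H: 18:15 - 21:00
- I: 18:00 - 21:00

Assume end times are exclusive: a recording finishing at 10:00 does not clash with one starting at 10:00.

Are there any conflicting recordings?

Sorted by start: A, B, E, C, F, D, G, I, H.
B starts after A ends, so nothing later overlaps A either.
E starts before B ends → B and E overlap.
That's a conflict, so the schedule is not conflict-free.

Yes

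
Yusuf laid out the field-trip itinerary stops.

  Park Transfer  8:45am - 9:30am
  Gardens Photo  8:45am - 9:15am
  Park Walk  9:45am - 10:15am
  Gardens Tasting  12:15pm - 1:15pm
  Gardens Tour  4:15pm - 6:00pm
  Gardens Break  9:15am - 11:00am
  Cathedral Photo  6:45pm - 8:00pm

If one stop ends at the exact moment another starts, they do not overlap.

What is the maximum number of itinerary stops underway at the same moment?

Walk through starts and ends in time order (an end at T is processed before a start at T):
8:45am start Gardens Photo → 1
8:45am start Park Transfer → 2
9:15am end Gardens Photo → 1
9:15am start Gardens Break → 2
9:30am end Park Transfer → 1
9:45am start Park Walk → 2
10:15am end Park Walk → 1
11:00am end Gardens Break → 0
12:15pm start Gardens Tasting → 1
1:15pm end Gardens Tasting → 0
4:15pm start Gardens Tour → 1
6:00pm end Gardens Tour → 0
6:45pm start Cathedral Photo → 1
8:00pm end Cathedral Photo → 0
Peak is 2, at 8:45am (Gardens Photo, Park Transfer).

2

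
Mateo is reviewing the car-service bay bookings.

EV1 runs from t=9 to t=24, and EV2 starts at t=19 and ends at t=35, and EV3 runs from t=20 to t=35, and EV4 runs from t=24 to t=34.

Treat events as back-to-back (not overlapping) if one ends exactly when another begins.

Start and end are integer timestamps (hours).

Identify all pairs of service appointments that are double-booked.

Sorted by start: EV1, EV2, EV3, EV4.
EV2 starts before EV1 ends → EV1 and EV2 overlap.
EV3 starts before EV1 ends → EV1 and EV3 overlap.
EV4 starts exactly when EV1 ends (back-to-back, no overlap).
EV3 starts before EV2 ends → EV2 and EV3 overlap.
EV4 starts before EV2 ends → EV2 and EV4 overlap.
EV4 starts before EV3 ends → EV3 and EV4 overlap.

EV1 & EV2, EV1 & EV3, EV2 & EV3, EV2 & EV4, EV3 & EV4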